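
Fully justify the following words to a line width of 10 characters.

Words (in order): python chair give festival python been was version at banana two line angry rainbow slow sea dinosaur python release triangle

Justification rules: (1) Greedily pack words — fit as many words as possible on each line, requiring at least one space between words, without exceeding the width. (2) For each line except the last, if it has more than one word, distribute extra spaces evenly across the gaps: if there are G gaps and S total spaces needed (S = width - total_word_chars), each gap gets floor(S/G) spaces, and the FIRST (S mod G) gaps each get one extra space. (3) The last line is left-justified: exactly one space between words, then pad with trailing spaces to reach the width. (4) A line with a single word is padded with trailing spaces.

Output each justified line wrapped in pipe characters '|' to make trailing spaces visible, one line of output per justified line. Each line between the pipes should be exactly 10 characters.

Answer: |python    |
|chair give|
|festival  |
|python    |
|been   was|
|version at|
|banana two|
|line angry|
|rainbow   |
|slow   sea|
|dinosaur  |
|python    |
|release   |
|triangle  |

Derivation:
Line 1: ['python'] (min_width=6, slack=4)
Line 2: ['chair', 'give'] (min_width=10, slack=0)
Line 3: ['festival'] (min_width=8, slack=2)
Line 4: ['python'] (min_width=6, slack=4)
Line 5: ['been', 'was'] (min_width=8, slack=2)
Line 6: ['version', 'at'] (min_width=10, slack=0)
Line 7: ['banana', 'two'] (min_width=10, slack=0)
Line 8: ['line', 'angry'] (min_width=10, slack=0)
Line 9: ['rainbow'] (min_width=7, slack=3)
Line 10: ['slow', 'sea'] (min_width=8, slack=2)
Line 11: ['dinosaur'] (min_width=8, slack=2)
Line 12: ['python'] (min_width=6, slack=4)
Line 13: ['release'] (min_width=7, slack=3)
Line 14: ['triangle'] (min_width=8, slack=2)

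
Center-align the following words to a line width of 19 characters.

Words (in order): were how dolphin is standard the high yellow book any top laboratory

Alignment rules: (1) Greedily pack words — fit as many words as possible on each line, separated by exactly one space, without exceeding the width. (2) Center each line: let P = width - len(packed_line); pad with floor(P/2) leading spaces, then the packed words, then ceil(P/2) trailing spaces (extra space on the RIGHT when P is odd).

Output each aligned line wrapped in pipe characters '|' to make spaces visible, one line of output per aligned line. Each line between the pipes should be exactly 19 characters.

Line 1: ['were', 'how', 'dolphin', 'is'] (min_width=19, slack=0)
Line 2: ['standard', 'the', 'high'] (min_width=17, slack=2)
Line 3: ['yellow', 'book', 'any', 'top'] (min_width=19, slack=0)
Line 4: ['laboratory'] (min_width=10, slack=9)

Answer: |were how dolphin is|
| standard the high |
|yellow book any top|
|    laboratory     |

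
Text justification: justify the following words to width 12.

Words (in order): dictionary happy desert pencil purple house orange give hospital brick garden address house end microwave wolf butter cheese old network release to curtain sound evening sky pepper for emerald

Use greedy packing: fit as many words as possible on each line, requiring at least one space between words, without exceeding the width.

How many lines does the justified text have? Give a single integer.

Answer: 19

Derivation:
Line 1: ['dictionary'] (min_width=10, slack=2)
Line 2: ['happy', 'desert'] (min_width=12, slack=0)
Line 3: ['pencil'] (min_width=6, slack=6)
Line 4: ['purple', 'house'] (min_width=12, slack=0)
Line 5: ['orange', 'give'] (min_width=11, slack=1)
Line 6: ['hospital'] (min_width=8, slack=4)
Line 7: ['brick', 'garden'] (min_width=12, slack=0)
Line 8: ['address'] (min_width=7, slack=5)
Line 9: ['house', 'end'] (min_width=9, slack=3)
Line 10: ['microwave'] (min_width=9, slack=3)
Line 11: ['wolf', 'butter'] (min_width=11, slack=1)
Line 12: ['cheese', 'old'] (min_width=10, slack=2)
Line 13: ['network'] (min_width=7, slack=5)
Line 14: ['release', 'to'] (min_width=10, slack=2)
Line 15: ['curtain'] (min_width=7, slack=5)
Line 16: ['sound'] (min_width=5, slack=7)
Line 17: ['evening', 'sky'] (min_width=11, slack=1)
Line 18: ['pepper', 'for'] (min_width=10, slack=2)
Line 19: ['emerald'] (min_width=7, slack=5)
Total lines: 19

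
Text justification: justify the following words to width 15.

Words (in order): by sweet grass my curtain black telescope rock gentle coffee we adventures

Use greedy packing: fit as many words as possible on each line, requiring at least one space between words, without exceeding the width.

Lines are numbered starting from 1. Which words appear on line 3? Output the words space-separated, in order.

Line 1: ['by', 'sweet', 'grass'] (min_width=14, slack=1)
Line 2: ['my', 'curtain'] (min_width=10, slack=5)
Line 3: ['black', 'telescope'] (min_width=15, slack=0)
Line 4: ['rock', 'gentle'] (min_width=11, slack=4)
Line 5: ['coffee', 'we'] (min_width=9, slack=6)
Line 6: ['adventures'] (min_width=10, slack=5)

Answer: black telescope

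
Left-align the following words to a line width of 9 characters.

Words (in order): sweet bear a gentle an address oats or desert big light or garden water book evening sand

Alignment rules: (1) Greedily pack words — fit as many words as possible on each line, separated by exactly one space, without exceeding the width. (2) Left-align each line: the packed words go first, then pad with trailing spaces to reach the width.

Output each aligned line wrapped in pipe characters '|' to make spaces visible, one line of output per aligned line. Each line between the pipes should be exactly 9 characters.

Answer: |sweet    |
|bear a   |
|gentle an|
|address  |
|oats or  |
|desert   |
|big light|
|or garden|
|water    |
|book     |
|evening  |
|sand     |

Derivation:
Line 1: ['sweet'] (min_width=5, slack=4)
Line 2: ['bear', 'a'] (min_width=6, slack=3)
Line 3: ['gentle', 'an'] (min_width=9, slack=0)
Line 4: ['address'] (min_width=7, slack=2)
Line 5: ['oats', 'or'] (min_width=7, slack=2)
Line 6: ['desert'] (min_width=6, slack=3)
Line 7: ['big', 'light'] (min_width=9, slack=0)
Line 8: ['or', 'garden'] (min_width=9, slack=0)
Line 9: ['water'] (min_width=5, slack=4)
Line 10: ['book'] (min_width=4, slack=5)
Line 11: ['evening'] (min_width=7, slack=2)
Line 12: ['sand'] (min_width=4, slack=5)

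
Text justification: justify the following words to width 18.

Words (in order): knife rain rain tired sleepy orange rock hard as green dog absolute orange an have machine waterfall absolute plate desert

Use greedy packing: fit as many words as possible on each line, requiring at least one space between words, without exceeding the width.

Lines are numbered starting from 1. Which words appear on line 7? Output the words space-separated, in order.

Line 1: ['knife', 'rain', 'rain'] (min_width=15, slack=3)
Line 2: ['tired', 'sleepy'] (min_width=12, slack=6)
Line 3: ['orange', 'rock', 'hard'] (min_width=16, slack=2)
Line 4: ['as', 'green', 'dog'] (min_width=12, slack=6)
Line 5: ['absolute', 'orange', 'an'] (min_width=18, slack=0)
Line 6: ['have', 'machine'] (min_width=12, slack=6)
Line 7: ['waterfall', 'absolute'] (min_width=18, slack=0)
Line 8: ['plate', 'desert'] (min_width=12, slack=6)

Answer: waterfall absolute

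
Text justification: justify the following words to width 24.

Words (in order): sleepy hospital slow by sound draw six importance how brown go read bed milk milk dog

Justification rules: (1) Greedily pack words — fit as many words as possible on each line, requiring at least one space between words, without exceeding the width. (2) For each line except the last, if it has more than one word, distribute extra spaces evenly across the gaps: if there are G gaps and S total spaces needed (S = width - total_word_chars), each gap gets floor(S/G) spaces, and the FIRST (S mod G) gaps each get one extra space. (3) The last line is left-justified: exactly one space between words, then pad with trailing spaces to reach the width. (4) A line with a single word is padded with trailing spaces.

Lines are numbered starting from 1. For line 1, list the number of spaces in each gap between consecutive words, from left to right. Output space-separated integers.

Line 1: ['sleepy', 'hospital', 'slow', 'by'] (min_width=23, slack=1)
Line 2: ['sound', 'draw', 'six'] (min_width=14, slack=10)
Line 3: ['importance', 'how', 'brown', 'go'] (min_width=23, slack=1)
Line 4: ['read', 'bed', 'milk', 'milk', 'dog'] (min_width=22, slack=2)

Answer: 2 1 1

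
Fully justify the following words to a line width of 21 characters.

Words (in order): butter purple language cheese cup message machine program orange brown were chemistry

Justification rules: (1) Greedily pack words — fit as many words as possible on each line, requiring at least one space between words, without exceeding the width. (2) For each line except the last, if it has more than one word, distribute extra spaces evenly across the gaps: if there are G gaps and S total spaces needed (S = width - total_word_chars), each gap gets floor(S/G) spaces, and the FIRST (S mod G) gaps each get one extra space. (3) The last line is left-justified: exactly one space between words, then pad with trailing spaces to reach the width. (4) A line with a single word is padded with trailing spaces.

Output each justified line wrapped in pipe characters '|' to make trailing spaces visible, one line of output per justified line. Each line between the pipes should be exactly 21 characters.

Answer: |butter         purple|
|language  cheese  cup|
|message       machine|
|program  orange brown|
|were chemistry       |

Derivation:
Line 1: ['butter', 'purple'] (min_width=13, slack=8)
Line 2: ['language', 'cheese', 'cup'] (min_width=19, slack=2)
Line 3: ['message', 'machine'] (min_width=15, slack=6)
Line 4: ['program', 'orange', 'brown'] (min_width=20, slack=1)
Line 5: ['were', 'chemistry'] (min_width=14, slack=7)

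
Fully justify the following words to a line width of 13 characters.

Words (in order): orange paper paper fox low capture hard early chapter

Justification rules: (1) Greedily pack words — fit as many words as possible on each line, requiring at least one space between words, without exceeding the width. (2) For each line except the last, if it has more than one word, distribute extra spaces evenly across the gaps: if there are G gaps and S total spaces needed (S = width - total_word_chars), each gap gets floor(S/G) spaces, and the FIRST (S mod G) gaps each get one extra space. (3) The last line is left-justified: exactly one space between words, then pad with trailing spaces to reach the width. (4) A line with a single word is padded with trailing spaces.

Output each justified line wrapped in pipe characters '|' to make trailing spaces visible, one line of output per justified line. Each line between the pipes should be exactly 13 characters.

Answer: |orange  paper|
|paper fox low|
|capture  hard|
|early chapter|

Derivation:
Line 1: ['orange', 'paper'] (min_width=12, slack=1)
Line 2: ['paper', 'fox', 'low'] (min_width=13, slack=0)
Line 3: ['capture', 'hard'] (min_width=12, slack=1)
Line 4: ['early', 'chapter'] (min_width=13, slack=0)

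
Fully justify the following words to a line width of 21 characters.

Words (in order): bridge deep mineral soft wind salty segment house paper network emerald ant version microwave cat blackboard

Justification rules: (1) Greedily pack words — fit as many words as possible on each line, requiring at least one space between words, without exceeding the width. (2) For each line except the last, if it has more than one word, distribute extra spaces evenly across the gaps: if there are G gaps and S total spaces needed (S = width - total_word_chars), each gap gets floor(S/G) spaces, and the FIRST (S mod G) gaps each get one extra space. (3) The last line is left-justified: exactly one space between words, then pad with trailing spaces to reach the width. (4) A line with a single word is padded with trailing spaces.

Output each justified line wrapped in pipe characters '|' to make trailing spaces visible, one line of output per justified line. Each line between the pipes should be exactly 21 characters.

Answer: |bridge  deep  mineral|
|soft    wind    salty|
|segment  house  paper|
|network  emerald  ant|
|version microwave cat|
|blackboard           |

Derivation:
Line 1: ['bridge', 'deep', 'mineral'] (min_width=19, slack=2)
Line 2: ['soft', 'wind', 'salty'] (min_width=15, slack=6)
Line 3: ['segment', 'house', 'paper'] (min_width=19, slack=2)
Line 4: ['network', 'emerald', 'ant'] (min_width=19, slack=2)
Line 5: ['version', 'microwave', 'cat'] (min_width=21, slack=0)
Line 6: ['blackboard'] (min_width=10, slack=11)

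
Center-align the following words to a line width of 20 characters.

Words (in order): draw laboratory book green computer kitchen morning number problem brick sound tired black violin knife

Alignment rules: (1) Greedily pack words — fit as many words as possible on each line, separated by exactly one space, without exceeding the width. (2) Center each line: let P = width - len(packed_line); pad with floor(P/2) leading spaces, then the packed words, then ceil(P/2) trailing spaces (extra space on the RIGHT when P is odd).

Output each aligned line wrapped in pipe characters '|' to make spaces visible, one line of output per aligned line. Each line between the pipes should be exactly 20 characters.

Line 1: ['draw', 'laboratory', 'book'] (min_width=20, slack=0)
Line 2: ['green', 'computer'] (min_width=14, slack=6)
Line 3: ['kitchen', 'morning'] (min_width=15, slack=5)
Line 4: ['number', 'problem', 'brick'] (min_width=20, slack=0)
Line 5: ['sound', 'tired', 'black'] (min_width=17, slack=3)
Line 6: ['violin', 'knife'] (min_width=12, slack=8)

Answer: |draw laboratory book|
|   green computer   |
|  kitchen morning   |
|number problem brick|
| sound tired black  |
|    violin knife    |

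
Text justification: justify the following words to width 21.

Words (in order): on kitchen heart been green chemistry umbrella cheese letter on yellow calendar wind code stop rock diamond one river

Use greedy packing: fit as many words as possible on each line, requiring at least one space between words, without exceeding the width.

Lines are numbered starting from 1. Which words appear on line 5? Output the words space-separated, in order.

Answer: calendar wind code

Derivation:
Line 1: ['on', 'kitchen', 'heart', 'been'] (min_width=21, slack=0)
Line 2: ['green', 'chemistry'] (min_width=15, slack=6)
Line 3: ['umbrella', 'cheese'] (min_width=15, slack=6)
Line 4: ['letter', 'on', 'yellow'] (min_width=16, slack=5)
Line 5: ['calendar', 'wind', 'code'] (min_width=18, slack=3)
Line 6: ['stop', 'rock', 'diamond', 'one'] (min_width=21, slack=0)
Line 7: ['river'] (min_width=5, slack=16)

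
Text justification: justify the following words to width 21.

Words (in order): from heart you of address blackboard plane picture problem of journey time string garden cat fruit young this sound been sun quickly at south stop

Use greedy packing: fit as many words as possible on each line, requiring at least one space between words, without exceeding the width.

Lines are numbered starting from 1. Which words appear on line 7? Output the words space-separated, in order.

Answer: sound been sun

Derivation:
Line 1: ['from', 'heart', 'you', 'of'] (min_width=17, slack=4)
Line 2: ['address', 'blackboard'] (min_width=18, slack=3)
Line 3: ['plane', 'picture', 'problem'] (min_width=21, slack=0)
Line 4: ['of', 'journey', 'time'] (min_width=15, slack=6)
Line 5: ['string', 'garden', 'cat'] (min_width=17, slack=4)
Line 6: ['fruit', 'young', 'this'] (min_width=16, slack=5)
Line 7: ['sound', 'been', 'sun'] (min_width=14, slack=7)
Line 8: ['quickly', 'at', 'south', 'stop'] (min_width=21, slack=0)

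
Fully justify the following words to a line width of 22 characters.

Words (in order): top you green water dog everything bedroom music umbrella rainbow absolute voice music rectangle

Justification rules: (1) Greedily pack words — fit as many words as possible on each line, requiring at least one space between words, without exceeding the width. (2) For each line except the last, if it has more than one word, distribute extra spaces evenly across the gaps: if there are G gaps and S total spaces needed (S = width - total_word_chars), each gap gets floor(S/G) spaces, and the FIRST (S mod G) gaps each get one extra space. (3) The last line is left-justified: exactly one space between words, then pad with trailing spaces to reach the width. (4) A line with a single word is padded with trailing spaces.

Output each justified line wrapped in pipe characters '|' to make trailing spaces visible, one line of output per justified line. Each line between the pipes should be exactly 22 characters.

Answer: |top  you  green  water|
|dog everything bedroom|
|music umbrella rainbow|
|absolute  voice  music|
|rectangle             |

Derivation:
Line 1: ['top', 'you', 'green', 'water'] (min_width=19, slack=3)
Line 2: ['dog', 'everything', 'bedroom'] (min_width=22, slack=0)
Line 3: ['music', 'umbrella', 'rainbow'] (min_width=22, slack=0)
Line 4: ['absolute', 'voice', 'music'] (min_width=20, slack=2)
Line 5: ['rectangle'] (min_width=9, slack=13)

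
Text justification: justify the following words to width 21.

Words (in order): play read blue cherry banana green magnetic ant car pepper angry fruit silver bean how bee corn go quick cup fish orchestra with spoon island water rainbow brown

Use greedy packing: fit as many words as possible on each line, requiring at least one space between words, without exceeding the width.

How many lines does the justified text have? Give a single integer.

Line 1: ['play', 'read', 'blue', 'cherry'] (min_width=21, slack=0)
Line 2: ['banana', 'green', 'magnetic'] (min_width=21, slack=0)
Line 3: ['ant', 'car', 'pepper', 'angry'] (min_width=20, slack=1)
Line 4: ['fruit', 'silver', 'bean', 'how'] (min_width=21, slack=0)
Line 5: ['bee', 'corn', 'go', 'quick', 'cup'] (min_width=21, slack=0)
Line 6: ['fish', 'orchestra', 'with'] (min_width=19, slack=2)
Line 7: ['spoon', 'island', 'water'] (min_width=18, slack=3)
Line 8: ['rainbow', 'brown'] (min_width=13, slack=8)
Total lines: 8

Answer: 8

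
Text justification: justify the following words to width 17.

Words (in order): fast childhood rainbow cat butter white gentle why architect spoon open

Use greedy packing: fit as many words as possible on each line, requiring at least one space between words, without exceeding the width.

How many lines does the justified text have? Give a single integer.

Answer: 6

Derivation:
Line 1: ['fast', 'childhood'] (min_width=14, slack=3)
Line 2: ['rainbow', 'cat'] (min_width=11, slack=6)
Line 3: ['butter', 'white'] (min_width=12, slack=5)
Line 4: ['gentle', 'why'] (min_width=10, slack=7)
Line 5: ['architect', 'spoon'] (min_width=15, slack=2)
Line 6: ['open'] (min_width=4, slack=13)
Total lines: 6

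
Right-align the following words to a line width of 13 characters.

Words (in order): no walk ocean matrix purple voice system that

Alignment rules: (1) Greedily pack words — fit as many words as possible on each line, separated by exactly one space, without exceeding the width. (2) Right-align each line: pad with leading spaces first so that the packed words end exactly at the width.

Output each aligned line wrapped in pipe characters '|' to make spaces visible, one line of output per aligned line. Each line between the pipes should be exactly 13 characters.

Line 1: ['no', 'walk', 'ocean'] (min_width=13, slack=0)
Line 2: ['matrix', 'purple'] (min_width=13, slack=0)
Line 3: ['voice', 'system'] (min_width=12, slack=1)
Line 4: ['that'] (min_width=4, slack=9)

Answer: |no walk ocean|
|matrix purple|
| voice system|
|         that|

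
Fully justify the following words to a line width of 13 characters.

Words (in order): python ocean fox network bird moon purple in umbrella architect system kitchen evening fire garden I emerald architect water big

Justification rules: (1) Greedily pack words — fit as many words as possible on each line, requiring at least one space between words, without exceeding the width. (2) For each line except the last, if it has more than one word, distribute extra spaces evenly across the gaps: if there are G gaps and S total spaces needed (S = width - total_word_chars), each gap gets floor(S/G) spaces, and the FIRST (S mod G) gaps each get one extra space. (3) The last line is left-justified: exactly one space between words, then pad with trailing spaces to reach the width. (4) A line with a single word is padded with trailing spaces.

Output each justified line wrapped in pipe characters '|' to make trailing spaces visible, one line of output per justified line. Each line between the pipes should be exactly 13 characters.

Answer: |python  ocean|
|fox   network|
|bird     moon|
|purple     in|
|umbrella     |
|architect    |
|system       |
|kitchen      |
|evening  fire|
|garden      I|
|emerald      |
|architect    |
|water big    |

Derivation:
Line 1: ['python', 'ocean'] (min_width=12, slack=1)
Line 2: ['fox', 'network'] (min_width=11, slack=2)
Line 3: ['bird', 'moon'] (min_width=9, slack=4)
Line 4: ['purple', 'in'] (min_width=9, slack=4)
Line 5: ['umbrella'] (min_width=8, slack=5)
Line 6: ['architect'] (min_width=9, slack=4)
Line 7: ['system'] (min_width=6, slack=7)
Line 8: ['kitchen'] (min_width=7, slack=6)
Line 9: ['evening', 'fire'] (min_width=12, slack=1)
Line 10: ['garden', 'I'] (min_width=8, slack=5)
Line 11: ['emerald'] (min_width=7, slack=6)
Line 12: ['architect'] (min_width=9, slack=4)
Line 13: ['water', 'big'] (min_width=9, slack=4)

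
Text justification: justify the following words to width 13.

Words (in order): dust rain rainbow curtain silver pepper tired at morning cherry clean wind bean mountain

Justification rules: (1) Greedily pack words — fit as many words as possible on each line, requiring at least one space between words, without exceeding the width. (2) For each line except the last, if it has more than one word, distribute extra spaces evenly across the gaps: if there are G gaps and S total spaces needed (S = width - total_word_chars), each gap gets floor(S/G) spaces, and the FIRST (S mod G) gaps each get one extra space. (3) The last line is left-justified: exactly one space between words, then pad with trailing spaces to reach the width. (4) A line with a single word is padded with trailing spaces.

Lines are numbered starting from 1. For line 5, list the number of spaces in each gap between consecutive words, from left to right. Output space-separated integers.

Answer: 6

Derivation:
Line 1: ['dust', 'rain'] (min_width=9, slack=4)
Line 2: ['rainbow'] (min_width=7, slack=6)
Line 3: ['curtain'] (min_width=7, slack=6)
Line 4: ['silver', 'pepper'] (min_width=13, slack=0)
Line 5: ['tired', 'at'] (min_width=8, slack=5)
Line 6: ['morning'] (min_width=7, slack=6)
Line 7: ['cherry', 'clean'] (min_width=12, slack=1)
Line 8: ['wind', 'bean'] (min_width=9, slack=4)
Line 9: ['mountain'] (min_width=8, slack=5)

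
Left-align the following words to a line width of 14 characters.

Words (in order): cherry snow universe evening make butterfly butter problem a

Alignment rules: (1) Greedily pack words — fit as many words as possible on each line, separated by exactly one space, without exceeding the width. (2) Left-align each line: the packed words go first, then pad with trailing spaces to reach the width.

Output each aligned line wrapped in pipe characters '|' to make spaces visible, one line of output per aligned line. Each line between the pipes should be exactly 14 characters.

Line 1: ['cherry', 'snow'] (min_width=11, slack=3)
Line 2: ['universe'] (min_width=8, slack=6)
Line 3: ['evening', 'make'] (min_width=12, slack=2)
Line 4: ['butterfly'] (min_width=9, slack=5)
Line 5: ['butter', 'problem'] (min_width=14, slack=0)
Line 6: ['a'] (min_width=1, slack=13)

Answer: |cherry snow   |
|universe      |
|evening make  |
|butterfly     |
|butter problem|
|a             |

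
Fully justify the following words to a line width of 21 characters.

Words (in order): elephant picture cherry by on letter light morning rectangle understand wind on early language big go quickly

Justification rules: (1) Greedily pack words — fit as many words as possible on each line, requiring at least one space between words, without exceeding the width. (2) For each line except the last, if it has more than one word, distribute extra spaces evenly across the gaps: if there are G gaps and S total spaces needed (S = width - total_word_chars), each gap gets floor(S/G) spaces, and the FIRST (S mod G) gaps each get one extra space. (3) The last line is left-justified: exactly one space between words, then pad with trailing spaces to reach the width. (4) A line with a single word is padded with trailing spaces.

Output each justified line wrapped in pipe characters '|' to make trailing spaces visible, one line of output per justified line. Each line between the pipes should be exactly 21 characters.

Answer: |elephant      picture|
|cherry  by  on letter|
|light         morning|
|rectangle  understand|
|wind     on     early|
|language    big    go|
|quickly              |

Derivation:
Line 1: ['elephant', 'picture'] (min_width=16, slack=5)
Line 2: ['cherry', 'by', 'on', 'letter'] (min_width=19, slack=2)
Line 3: ['light', 'morning'] (min_width=13, slack=8)
Line 4: ['rectangle', 'understand'] (min_width=20, slack=1)
Line 5: ['wind', 'on', 'early'] (min_width=13, slack=8)
Line 6: ['language', 'big', 'go'] (min_width=15, slack=6)
Line 7: ['quickly'] (min_width=7, slack=14)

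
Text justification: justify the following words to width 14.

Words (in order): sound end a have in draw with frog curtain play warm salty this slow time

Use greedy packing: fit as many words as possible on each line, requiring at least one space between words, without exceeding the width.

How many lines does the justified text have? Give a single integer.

Answer: 6

Derivation:
Line 1: ['sound', 'end', 'a'] (min_width=11, slack=3)
Line 2: ['have', 'in', 'draw'] (min_width=12, slack=2)
Line 3: ['with', 'frog'] (min_width=9, slack=5)
Line 4: ['curtain', 'play'] (min_width=12, slack=2)
Line 5: ['warm', 'salty'] (min_width=10, slack=4)
Line 6: ['this', 'slow', 'time'] (min_width=14, slack=0)
Total lines: 6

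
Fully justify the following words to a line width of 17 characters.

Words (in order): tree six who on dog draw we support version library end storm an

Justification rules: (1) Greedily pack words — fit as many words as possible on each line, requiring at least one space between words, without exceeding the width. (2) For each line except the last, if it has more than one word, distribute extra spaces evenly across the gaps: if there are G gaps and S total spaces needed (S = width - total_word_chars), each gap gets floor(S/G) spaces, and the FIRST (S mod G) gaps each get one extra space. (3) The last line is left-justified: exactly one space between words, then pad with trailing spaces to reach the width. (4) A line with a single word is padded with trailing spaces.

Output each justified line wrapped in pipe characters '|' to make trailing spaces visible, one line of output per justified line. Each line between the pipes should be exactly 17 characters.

Line 1: ['tree', 'six', 'who', 'on'] (min_width=15, slack=2)
Line 2: ['dog', 'draw', 'we'] (min_width=11, slack=6)
Line 3: ['support', 'version'] (min_width=15, slack=2)
Line 4: ['library', 'end', 'storm'] (min_width=17, slack=0)
Line 5: ['an'] (min_width=2, slack=15)

Answer: |tree  six  who on|
|dog    draw    we|
|support   version|
|library end storm|
|an               |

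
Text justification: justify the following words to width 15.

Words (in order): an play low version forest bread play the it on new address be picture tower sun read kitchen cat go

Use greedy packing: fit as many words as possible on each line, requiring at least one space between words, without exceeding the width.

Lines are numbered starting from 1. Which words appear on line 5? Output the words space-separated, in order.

Line 1: ['an', 'play', 'low'] (min_width=11, slack=4)
Line 2: ['version', 'forest'] (min_width=14, slack=1)
Line 3: ['bread', 'play', 'the'] (min_width=14, slack=1)
Line 4: ['it', 'on', 'new'] (min_width=9, slack=6)
Line 5: ['address', 'be'] (min_width=10, slack=5)
Line 6: ['picture', 'tower'] (min_width=13, slack=2)
Line 7: ['sun', 'read'] (min_width=8, slack=7)
Line 8: ['kitchen', 'cat', 'go'] (min_width=14, slack=1)

Answer: address be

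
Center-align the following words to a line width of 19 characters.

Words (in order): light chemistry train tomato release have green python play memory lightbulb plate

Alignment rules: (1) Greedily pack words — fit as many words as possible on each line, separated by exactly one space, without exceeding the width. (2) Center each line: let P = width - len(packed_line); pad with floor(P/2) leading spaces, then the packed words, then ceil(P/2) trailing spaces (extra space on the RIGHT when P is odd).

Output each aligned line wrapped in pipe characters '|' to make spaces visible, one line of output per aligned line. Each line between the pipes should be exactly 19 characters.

Answer: |  light chemistry  |
|   train tomato    |
|release have green |
|python play memory |
|  lightbulb plate  |

Derivation:
Line 1: ['light', 'chemistry'] (min_width=15, slack=4)
Line 2: ['train', 'tomato'] (min_width=12, slack=7)
Line 3: ['release', 'have', 'green'] (min_width=18, slack=1)
Line 4: ['python', 'play', 'memory'] (min_width=18, slack=1)
Line 5: ['lightbulb', 'plate'] (min_width=15, slack=4)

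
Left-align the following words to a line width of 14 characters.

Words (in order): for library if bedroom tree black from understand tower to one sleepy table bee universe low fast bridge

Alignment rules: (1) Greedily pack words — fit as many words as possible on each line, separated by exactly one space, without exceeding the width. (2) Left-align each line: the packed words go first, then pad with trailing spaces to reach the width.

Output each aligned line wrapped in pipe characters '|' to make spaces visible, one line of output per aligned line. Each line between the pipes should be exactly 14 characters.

Answer: |for library if|
|bedroom tree  |
|black from    |
|understand    |
|tower to one  |
|sleepy table  |
|bee universe  |
|low fast      |
|bridge        |

Derivation:
Line 1: ['for', 'library', 'if'] (min_width=14, slack=0)
Line 2: ['bedroom', 'tree'] (min_width=12, slack=2)
Line 3: ['black', 'from'] (min_width=10, slack=4)
Line 4: ['understand'] (min_width=10, slack=4)
Line 5: ['tower', 'to', 'one'] (min_width=12, slack=2)
Line 6: ['sleepy', 'table'] (min_width=12, slack=2)
Line 7: ['bee', 'universe'] (min_width=12, slack=2)
Line 8: ['low', 'fast'] (min_width=8, slack=6)
Line 9: ['bridge'] (min_width=6, slack=8)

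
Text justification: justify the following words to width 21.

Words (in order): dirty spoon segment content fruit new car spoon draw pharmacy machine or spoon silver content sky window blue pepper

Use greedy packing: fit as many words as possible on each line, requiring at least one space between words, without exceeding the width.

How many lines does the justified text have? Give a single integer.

Answer: 6

Derivation:
Line 1: ['dirty', 'spoon', 'segment'] (min_width=19, slack=2)
Line 2: ['content', 'fruit', 'new', 'car'] (min_width=21, slack=0)
Line 3: ['spoon', 'draw', 'pharmacy'] (min_width=19, slack=2)
Line 4: ['machine', 'or', 'spoon'] (min_width=16, slack=5)
Line 5: ['silver', 'content', 'sky'] (min_width=18, slack=3)
Line 6: ['window', 'blue', 'pepper'] (min_width=18, slack=3)
Total lines: 6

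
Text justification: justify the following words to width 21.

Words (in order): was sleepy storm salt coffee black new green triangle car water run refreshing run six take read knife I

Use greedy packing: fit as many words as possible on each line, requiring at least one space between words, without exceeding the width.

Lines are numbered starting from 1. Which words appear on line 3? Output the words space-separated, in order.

Answer: green triangle car

Derivation:
Line 1: ['was', 'sleepy', 'storm', 'salt'] (min_width=21, slack=0)
Line 2: ['coffee', 'black', 'new'] (min_width=16, slack=5)
Line 3: ['green', 'triangle', 'car'] (min_width=18, slack=3)
Line 4: ['water', 'run', 'refreshing'] (min_width=20, slack=1)
Line 5: ['run', 'six', 'take', 'read'] (min_width=17, slack=4)
Line 6: ['knife', 'I'] (min_width=7, slack=14)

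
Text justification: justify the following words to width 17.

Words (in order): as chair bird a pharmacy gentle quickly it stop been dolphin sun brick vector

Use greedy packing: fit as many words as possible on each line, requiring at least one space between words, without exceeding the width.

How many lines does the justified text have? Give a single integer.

Answer: 5

Derivation:
Line 1: ['as', 'chair', 'bird', 'a'] (min_width=15, slack=2)
Line 2: ['pharmacy', 'gentle'] (min_width=15, slack=2)
Line 3: ['quickly', 'it', 'stop'] (min_width=15, slack=2)
Line 4: ['been', 'dolphin', 'sun'] (min_width=16, slack=1)
Line 5: ['brick', 'vector'] (min_width=12, slack=5)
Total lines: 5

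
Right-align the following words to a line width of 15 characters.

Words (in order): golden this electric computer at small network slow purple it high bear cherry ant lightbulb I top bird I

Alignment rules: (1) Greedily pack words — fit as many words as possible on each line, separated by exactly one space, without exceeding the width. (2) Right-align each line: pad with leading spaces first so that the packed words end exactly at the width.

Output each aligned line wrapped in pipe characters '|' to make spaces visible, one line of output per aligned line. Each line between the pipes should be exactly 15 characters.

Line 1: ['golden', 'this'] (min_width=11, slack=4)
Line 2: ['electric'] (min_width=8, slack=7)
Line 3: ['computer', 'at'] (min_width=11, slack=4)
Line 4: ['small', 'network'] (min_width=13, slack=2)
Line 5: ['slow', 'purple', 'it'] (min_width=14, slack=1)
Line 6: ['high', 'bear'] (min_width=9, slack=6)
Line 7: ['cherry', 'ant'] (min_width=10, slack=5)
Line 8: ['lightbulb', 'I', 'top'] (min_width=15, slack=0)
Line 9: ['bird', 'I'] (min_width=6, slack=9)

Answer: |    golden this|
|       electric|
|    computer at|
|  small network|
| slow purple it|
|      high bear|
|     cherry ant|
|lightbulb I top|
|         bird I|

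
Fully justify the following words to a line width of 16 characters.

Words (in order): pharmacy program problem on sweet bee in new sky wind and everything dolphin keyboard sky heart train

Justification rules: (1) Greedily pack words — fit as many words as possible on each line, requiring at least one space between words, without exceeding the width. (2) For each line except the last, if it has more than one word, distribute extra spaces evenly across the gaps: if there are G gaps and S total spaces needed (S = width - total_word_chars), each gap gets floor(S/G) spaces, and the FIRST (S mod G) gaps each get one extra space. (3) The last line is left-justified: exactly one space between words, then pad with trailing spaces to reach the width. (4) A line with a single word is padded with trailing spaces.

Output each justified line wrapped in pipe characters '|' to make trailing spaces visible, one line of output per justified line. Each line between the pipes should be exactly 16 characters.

Answer: |pharmacy program|
|problem on sweet|
|bee  in  new sky|
|wind         and|
|everything      |
|dolphin keyboard|
|sky heart train |

Derivation:
Line 1: ['pharmacy', 'program'] (min_width=16, slack=0)
Line 2: ['problem', 'on', 'sweet'] (min_width=16, slack=0)
Line 3: ['bee', 'in', 'new', 'sky'] (min_width=14, slack=2)
Line 4: ['wind', 'and'] (min_width=8, slack=8)
Line 5: ['everything'] (min_width=10, slack=6)
Line 6: ['dolphin', 'keyboard'] (min_width=16, slack=0)
Line 7: ['sky', 'heart', 'train'] (min_width=15, slack=1)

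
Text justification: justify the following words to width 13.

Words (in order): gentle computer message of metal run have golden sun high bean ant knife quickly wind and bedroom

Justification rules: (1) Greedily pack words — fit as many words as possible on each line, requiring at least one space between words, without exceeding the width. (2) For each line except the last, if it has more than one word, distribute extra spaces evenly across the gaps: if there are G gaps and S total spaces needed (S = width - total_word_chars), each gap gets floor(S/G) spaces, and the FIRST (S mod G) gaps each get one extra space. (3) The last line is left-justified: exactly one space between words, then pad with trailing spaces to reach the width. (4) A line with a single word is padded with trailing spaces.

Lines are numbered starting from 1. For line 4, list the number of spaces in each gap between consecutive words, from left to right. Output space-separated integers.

Line 1: ['gentle'] (min_width=6, slack=7)
Line 2: ['computer'] (min_width=8, slack=5)
Line 3: ['message', 'of'] (min_width=10, slack=3)
Line 4: ['metal', 'run'] (min_width=9, slack=4)
Line 5: ['have', 'golden'] (min_width=11, slack=2)
Line 6: ['sun', 'high', 'bean'] (min_width=13, slack=0)
Line 7: ['ant', 'knife'] (min_width=9, slack=4)
Line 8: ['quickly', 'wind'] (min_width=12, slack=1)
Line 9: ['and', 'bedroom'] (min_width=11, slack=2)

Answer: 5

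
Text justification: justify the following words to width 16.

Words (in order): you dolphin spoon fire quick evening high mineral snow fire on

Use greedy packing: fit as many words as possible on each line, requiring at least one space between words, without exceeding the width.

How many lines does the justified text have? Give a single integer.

Line 1: ['you', 'dolphin'] (min_width=11, slack=5)
Line 2: ['spoon', 'fire', 'quick'] (min_width=16, slack=0)
Line 3: ['evening', 'high'] (min_width=12, slack=4)
Line 4: ['mineral', 'snow'] (min_width=12, slack=4)
Line 5: ['fire', 'on'] (min_width=7, slack=9)
Total lines: 5

Answer: 5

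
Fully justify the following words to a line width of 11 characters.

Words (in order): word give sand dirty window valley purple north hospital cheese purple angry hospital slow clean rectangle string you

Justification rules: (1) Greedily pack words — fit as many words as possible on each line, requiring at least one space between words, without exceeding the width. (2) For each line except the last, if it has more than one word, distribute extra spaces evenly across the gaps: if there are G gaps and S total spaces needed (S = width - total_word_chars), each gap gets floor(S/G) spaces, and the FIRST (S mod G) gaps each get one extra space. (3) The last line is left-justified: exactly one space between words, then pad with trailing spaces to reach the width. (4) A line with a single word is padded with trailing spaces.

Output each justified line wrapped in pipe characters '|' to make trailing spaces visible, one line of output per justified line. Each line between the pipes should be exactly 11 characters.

Answer: |word   give|
|sand  dirty|
|window     |
|valley     |
|purple     |
|north      |
|hospital   |
|cheese     |
|purple     |
|angry      |
|hospital   |
|slow  clean|
|rectangle  |
|string you |

Derivation:
Line 1: ['word', 'give'] (min_width=9, slack=2)
Line 2: ['sand', 'dirty'] (min_width=10, slack=1)
Line 3: ['window'] (min_width=6, slack=5)
Line 4: ['valley'] (min_width=6, slack=5)
Line 5: ['purple'] (min_width=6, slack=5)
Line 6: ['north'] (min_width=5, slack=6)
Line 7: ['hospital'] (min_width=8, slack=3)
Line 8: ['cheese'] (min_width=6, slack=5)
Line 9: ['purple'] (min_width=6, slack=5)
Line 10: ['angry'] (min_width=5, slack=6)
Line 11: ['hospital'] (min_width=8, slack=3)
Line 12: ['slow', 'clean'] (min_width=10, slack=1)
Line 13: ['rectangle'] (min_width=9, slack=2)
Line 14: ['string', 'you'] (min_width=10, slack=1)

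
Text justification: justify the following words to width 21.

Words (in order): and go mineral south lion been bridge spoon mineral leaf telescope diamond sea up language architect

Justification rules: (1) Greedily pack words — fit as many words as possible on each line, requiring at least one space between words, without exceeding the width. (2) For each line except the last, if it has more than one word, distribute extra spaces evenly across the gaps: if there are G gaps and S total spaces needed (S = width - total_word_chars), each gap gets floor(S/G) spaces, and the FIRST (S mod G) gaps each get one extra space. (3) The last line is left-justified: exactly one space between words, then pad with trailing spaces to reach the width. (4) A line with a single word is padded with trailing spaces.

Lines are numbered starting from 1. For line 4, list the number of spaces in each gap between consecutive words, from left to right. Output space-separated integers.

Answer: 1 1

Derivation:
Line 1: ['and', 'go', 'mineral', 'south'] (min_width=20, slack=1)
Line 2: ['lion', 'been', 'bridge'] (min_width=16, slack=5)
Line 3: ['spoon', 'mineral', 'leaf'] (min_width=18, slack=3)
Line 4: ['telescope', 'diamond', 'sea'] (min_width=21, slack=0)
Line 5: ['up', 'language', 'architect'] (min_width=21, slack=0)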